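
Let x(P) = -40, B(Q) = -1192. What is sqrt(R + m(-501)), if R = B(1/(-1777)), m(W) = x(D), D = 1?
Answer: 4*I*sqrt(77) ≈ 35.1*I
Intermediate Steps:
m(W) = -40
R = -1192
sqrt(R + m(-501)) = sqrt(-1192 - 40) = sqrt(-1232) = 4*I*sqrt(77)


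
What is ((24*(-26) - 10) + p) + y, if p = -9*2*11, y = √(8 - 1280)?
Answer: -832 + 2*I*√318 ≈ -832.0 + 35.665*I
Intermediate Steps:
y = 2*I*√318 (y = √(-1272) = 2*I*√318 ≈ 35.665*I)
p = -198 (p = -18*11 = -198)
((24*(-26) - 10) + p) + y = ((24*(-26) - 10) - 198) + 2*I*√318 = ((-624 - 10) - 198) + 2*I*√318 = (-634 - 198) + 2*I*√318 = -832 + 2*I*√318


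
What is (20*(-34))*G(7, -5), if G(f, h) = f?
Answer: -4760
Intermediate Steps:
(20*(-34))*G(7, -5) = (20*(-34))*7 = -680*7 = -4760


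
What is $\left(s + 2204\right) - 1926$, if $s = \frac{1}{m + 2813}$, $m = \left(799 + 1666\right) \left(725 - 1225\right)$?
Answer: $\frac{341852985}{1229687} \approx 278.0$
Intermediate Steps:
$m = -1232500$ ($m = 2465 \left(-500\right) = -1232500$)
$s = - \frac{1}{1229687}$ ($s = \frac{1}{-1232500 + 2813} = \frac{1}{-1229687} = - \frac{1}{1229687} \approx -8.1321 \cdot 10^{-7}$)
$\left(s + 2204\right) - 1926 = \left(- \frac{1}{1229687} + 2204\right) - 1926 = \frac{2710230147}{1229687} - 1926 = \frac{341852985}{1229687}$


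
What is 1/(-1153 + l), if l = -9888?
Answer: -1/11041 ≈ -9.0571e-5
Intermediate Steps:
1/(-1153 + l) = 1/(-1153 - 9888) = 1/(-11041) = -1/11041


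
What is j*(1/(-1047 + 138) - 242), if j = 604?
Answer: -132867316/909 ≈ -1.4617e+5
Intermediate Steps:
j*(1/(-1047 + 138) - 242) = 604*(1/(-1047 + 138) - 242) = 604*(1/(-909) - 242) = 604*(-1/909 - 242) = 604*(-219979/909) = -132867316/909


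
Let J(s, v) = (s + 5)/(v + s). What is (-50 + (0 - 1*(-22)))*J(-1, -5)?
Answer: 56/3 ≈ 18.667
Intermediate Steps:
J(s, v) = (5 + s)/(s + v)
(-50 + (0 - 1*(-22)))*J(-1, -5) = (-50 + (0 - 1*(-22)))*((5 - 1)/(-1 - 5)) = (-50 + (0 + 22))*(4/(-6)) = (-50 + 22)*(-1/6*4) = -28*(-2/3) = 56/3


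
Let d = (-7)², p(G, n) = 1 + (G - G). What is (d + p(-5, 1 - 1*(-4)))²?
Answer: 2500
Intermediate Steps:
p(G, n) = 1 (p(G, n) = 1 + 0 = 1)
d = 49
(d + p(-5, 1 - 1*(-4)))² = (49 + 1)² = 50² = 2500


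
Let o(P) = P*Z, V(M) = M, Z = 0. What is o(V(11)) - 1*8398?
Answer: -8398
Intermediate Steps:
o(P) = 0 (o(P) = P*0 = 0)
o(V(11)) - 1*8398 = 0 - 1*8398 = 0 - 8398 = -8398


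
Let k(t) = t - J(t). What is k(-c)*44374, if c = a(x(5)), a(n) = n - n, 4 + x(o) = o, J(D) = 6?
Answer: -266244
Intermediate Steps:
x(o) = -4 + o
a(n) = 0
c = 0
k(t) = -6 + t (k(t) = t - 1*6 = t - 6 = -6 + t)
k(-c)*44374 = (-6 - 1*0)*44374 = (-6 + 0)*44374 = -6*44374 = -266244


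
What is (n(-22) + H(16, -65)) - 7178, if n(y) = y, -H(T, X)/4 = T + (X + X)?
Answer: -6744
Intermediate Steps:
H(T, X) = -8*X - 4*T (H(T, X) = -4*(T + (X + X)) = -4*(T + 2*X) = -8*X - 4*T)
(n(-22) + H(16, -65)) - 7178 = (-22 + (-8*(-65) - 4*16)) - 7178 = (-22 + (520 - 64)) - 7178 = (-22 + 456) - 7178 = 434 - 7178 = -6744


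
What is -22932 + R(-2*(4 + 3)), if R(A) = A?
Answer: -22946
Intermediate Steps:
-22932 + R(-2*(4 + 3)) = -22932 - 2*(4 + 3) = -22932 - 2*7 = -22932 - 14 = -22946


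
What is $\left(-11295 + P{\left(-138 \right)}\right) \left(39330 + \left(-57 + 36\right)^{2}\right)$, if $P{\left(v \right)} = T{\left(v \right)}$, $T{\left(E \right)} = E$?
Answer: $-454701843$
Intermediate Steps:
$P{\left(v \right)} = v$
$\left(-11295 + P{\left(-138 \right)}\right) \left(39330 + \left(-57 + 36\right)^{2}\right) = \left(-11295 - 138\right) \left(39330 + \left(-57 + 36\right)^{2}\right) = - 11433 \left(39330 + \left(-21\right)^{2}\right) = - 11433 \left(39330 + 441\right) = \left(-11433\right) 39771 = -454701843$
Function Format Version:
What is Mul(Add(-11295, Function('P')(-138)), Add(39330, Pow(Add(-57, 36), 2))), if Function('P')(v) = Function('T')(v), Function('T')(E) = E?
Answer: -454701843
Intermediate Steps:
Function('P')(v) = v
Mul(Add(-11295, Function('P')(-138)), Add(39330, Pow(Add(-57, 36), 2))) = Mul(Add(-11295, -138), Add(39330, Pow(Add(-57, 36), 2))) = Mul(-11433, Add(39330, Pow(-21, 2))) = Mul(-11433, Add(39330, 441)) = Mul(-11433, 39771) = -454701843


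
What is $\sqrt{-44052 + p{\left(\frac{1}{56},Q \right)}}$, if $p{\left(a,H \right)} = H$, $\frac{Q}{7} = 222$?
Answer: $3 i \sqrt{4722} \approx 206.15 i$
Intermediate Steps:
$Q = 1554$ ($Q = 7 \cdot 222 = 1554$)
$\sqrt{-44052 + p{\left(\frac{1}{56},Q \right)}} = \sqrt{-44052 + 1554} = \sqrt{-42498} = 3 i \sqrt{4722}$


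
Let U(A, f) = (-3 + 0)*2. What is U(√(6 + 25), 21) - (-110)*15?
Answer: 1644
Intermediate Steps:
U(A, f) = -6 (U(A, f) = -3*2 = -6)
U(√(6 + 25), 21) - (-110)*15 = -6 - (-110)*15 = -6 - 1*(-1650) = -6 + 1650 = 1644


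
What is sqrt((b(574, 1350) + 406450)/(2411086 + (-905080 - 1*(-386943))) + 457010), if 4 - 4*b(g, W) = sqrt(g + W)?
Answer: sqrt(6550338223347348036 - 3785898*sqrt(481))/3785898 ≈ 676.03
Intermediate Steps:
b(g, W) = 1 - sqrt(W + g)/4 (b(g, W) = 1 - sqrt(g + W)/4 = 1 - sqrt(W + g)/4)
sqrt((b(574, 1350) + 406450)/(2411086 + (-905080 - 1*(-386943))) + 457010) = sqrt(((1 - sqrt(1350 + 574)/4) + 406450)/(2411086 + (-905080 - 1*(-386943))) + 457010) = sqrt(((1 - sqrt(481)/2) + 406450)/(2411086 + (-905080 + 386943)) + 457010) = sqrt(((1 - sqrt(481)/2) + 406450)/(2411086 - 518137) + 457010) = sqrt(((1 - sqrt(481)/2) + 406450)/1892949 + 457010) = sqrt((406451 - sqrt(481)/2)*(1/1892949) + 457010) = sqrt((406451/1892949 - sqrt(481)/3785898) + 457010) = sqrt(865097028941/1892949 - sqrt(481)/3785898)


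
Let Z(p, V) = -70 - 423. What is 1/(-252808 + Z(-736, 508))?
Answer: -1/253301 ≈ -3.9479e-6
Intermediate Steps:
Z(p, V) = -493
1/(-252808 + Z(-736, 508)) = 1/(-252808 - 493) = 1/(-253301) = -1/253301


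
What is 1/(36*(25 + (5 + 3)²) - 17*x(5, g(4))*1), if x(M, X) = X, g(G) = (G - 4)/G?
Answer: 1/3204 ≈ 0.00031211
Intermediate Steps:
g(G) = (-4 + G)/G
1/(36*(25 + (5 + 3)²) - 17*x(5, g(4))*1) = 1/(36*(25 + (5 + 3)²) - 17*(-4 + 4)/4*1) = 1/(36*(25 + 8²) - 17*0/4*1) = 1/(36*(25 + 64) - 17*0*1) = 1/(36*89 + 0*1) = 1/(3204 + 0) = 1/3204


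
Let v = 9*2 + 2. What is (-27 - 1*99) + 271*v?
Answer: 5294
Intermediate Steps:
v = 20 (v = 18 + 2 = 20)
(-27 - 1*99) + 271*v = (-27 - 1*99) + 271*20 = (-27 - 99) + 5420 = -126 + 5420 = 5294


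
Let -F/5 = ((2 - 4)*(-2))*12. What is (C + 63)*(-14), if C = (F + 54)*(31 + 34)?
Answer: 168378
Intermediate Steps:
F = -240 (F = -5*(2 - 4)*(-2)*12 = -5*(-2*(-2))*12 = -20*12 = -5*48 = -240)
C = -12090 (C = (-240 + 54)*(31 + 34) = -186*65 = -12090)
(C + 63)*(-14) = (-12090 + 63)*(-14) = -12027*(-14) = 168378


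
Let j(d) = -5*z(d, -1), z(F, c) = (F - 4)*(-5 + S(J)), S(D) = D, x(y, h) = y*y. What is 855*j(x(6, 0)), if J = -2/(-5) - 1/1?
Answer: 766080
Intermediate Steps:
J = -⅗ (J = -2*(-⅕) - 1*1 = ⅖ - 1 = -⅗ ≈ -0.60000)
x(y, h) = y²
z(F, c) = 112/5 - 28*F/5 (z(F, c) = (F - 4)*(-5 - ⅗) = (-4 + F)*(-28/5) = 112/5 - 28*F/5)
j(d) = -112 + 28*d (j(d) = -5*(112/5 - 28*d/5) = -112 + 28*d)
855*j(x(6, 0)) = 855*(-112 + 28*6²) = 855*(-112 + 28*36) = 855*(-112 + 1008) = 855*896 = 766080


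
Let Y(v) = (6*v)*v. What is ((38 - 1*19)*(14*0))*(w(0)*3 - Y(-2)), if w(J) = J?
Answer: 0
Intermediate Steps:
Y(v) = 6*v²
((38 - 1*19)*(14*0))*(w(0)*3 - Y(-2)) = ((38 - 1*19)*(14*0))*(0*3 - 6*(-2)²) = ((38 - 19)*0)*(0 - 6*4) = (19*0)*(0 - 1*24) = 0*(0 - 24) = 0*(-24) = 0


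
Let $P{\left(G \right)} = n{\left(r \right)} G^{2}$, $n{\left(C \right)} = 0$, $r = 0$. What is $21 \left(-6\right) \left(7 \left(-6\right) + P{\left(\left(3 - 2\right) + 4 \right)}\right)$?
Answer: $5292$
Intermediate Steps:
$P{\left(G \right)} = 0$ ($P{\left(G \right)} = 0 G^{2} = 0$)
$21 \left(-6\right) \left(7 \left(-6\right) + P{\left(\left(3 - 2\right) + 4 \right)}\right) = 21 \left(-6\right) \left(7 \left(-6\right) + 0\right) = - 126 \left(-42 + 0\right) = \left(-126\right) \left(-42\right) = 5292$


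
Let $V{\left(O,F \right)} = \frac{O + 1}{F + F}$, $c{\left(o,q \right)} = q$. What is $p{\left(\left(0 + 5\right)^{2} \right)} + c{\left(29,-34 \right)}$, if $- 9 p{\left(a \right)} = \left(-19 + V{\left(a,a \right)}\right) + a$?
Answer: $- \frac{7813}{225} \approx -34.724$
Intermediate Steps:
$V{\left(O,F \right)} = \frac{1 + O}{2 F}$
$p{\left(a \right)} = \frac{19}{9} - \frac{a}{9} - \frac{1 + a}{18 a}$ ($p{\left(a \right)} = - \frac{\left(-19 + \frac{1 + a}{2 a}\right) + a}{9} = - \frac{-19 + a + \frac{1 + a}{2 a}}{9} = \frac{19}{9} - \frac{a}{9} - \frac{1 + a}{18 a}$)
$p{\left(\left(0 + 5\right)^{2} \right)} + c{\left(29,-34 \right)} = \left(\frac{37}{18} - \frac{\left(0 + 5\right)^{2}}{9} - \frac{1}{18 \left(0 + 5\right)^{2}}\right) - 34 = \left(\frac{37}{18} - \frac{5^{2}}{9} - \frac{1}{18 \cdot 5^{2}}\right) - 34 = \left(\frac{37}{18} - \frac{25}{9} - \frac{1}{18 \cdot 25}\right) - 34 = \left(\frac{37}{18} - \frac{25}{9} - \frac{1}{450}\right) - 34 = - \frac{163}{225} - 34 = - \frac{7813}{225}$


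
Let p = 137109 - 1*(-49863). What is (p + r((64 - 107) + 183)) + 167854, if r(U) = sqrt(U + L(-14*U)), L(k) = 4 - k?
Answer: 354826 + 2*sqrt(526) ≈ 3.5487e+5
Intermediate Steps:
r(U) = sqrt(4 + 15*U) (r(U) = sqrt(U + (4 - (-14)*U)) = sqrt(U + (4 + 14*U)) = sqrt(4 + 15*U))
p = 186972 (p = 137109 + 49863 = 186972)
(p + r((64 - 107) + 183)) + 167854 = (186972 + sqrt(4 + 15*((64 - 107) + 183))) + 167854 = (186972 + sqrt(4 + 15*(-43 + 183))) + 167854 = (186972 + sqrt(4 + 15*140)) + 167854 = (186972 + sqrt(4 + 2100)) + 167854 = (186972 + sqrt(2104)) + 167854 = (186972 + 2*sqrt(526)) + 167854 = 354826 + 2*sqrt(526)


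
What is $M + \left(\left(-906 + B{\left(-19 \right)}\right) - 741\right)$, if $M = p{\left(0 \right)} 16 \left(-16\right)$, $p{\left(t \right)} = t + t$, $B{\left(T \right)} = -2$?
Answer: $-1649$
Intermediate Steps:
$p{\left(t \right)} = 2 t$
$M = 0$ ($M = 2 \cdot 0 \cdot 16 \left(-16\right) = 0 \cdot 16 \left(-16\right) = 0 \left(-16\right) = 0$)
$M + \left(\left(-906 + B{\left(-19 \right)}\right) - 741\right) = 0 - 1649 = -1649$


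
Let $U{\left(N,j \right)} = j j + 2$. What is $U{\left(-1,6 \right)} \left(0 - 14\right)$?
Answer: $-532$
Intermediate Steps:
$U{\left(N,j \right)} = 2 + j^{2}$ ($U{\left(N,j \right)} = j^{2} + 2 = 2 + j^{2}$)
$U{\left(-1,6 \right)} \left(0 - 14\right) = \left(2 + 6^{2}\right) \left(0 - 14\right) = \left(2 + 36\right) \left(-14\right) = 38 \left(-14\right) = -532$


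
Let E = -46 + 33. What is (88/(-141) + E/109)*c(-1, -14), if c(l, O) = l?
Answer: 11425/15369 ≈ 0.74338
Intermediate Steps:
E = -13
(88/(-141) + E/109)*c(-1, -14) = (88/(-141) - 13/109)*(-1) = (88*(-1/141) - 13*1/109)*(-1) = (-88/141 - 13/109)*(-1) = -11425/15369*(-1) = 11425/15369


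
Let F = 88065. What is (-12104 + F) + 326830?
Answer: 402791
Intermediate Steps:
(-12104 + F) + 326830 = (-12104 + 88065) + 326830 = 75961 + 326830 = 402791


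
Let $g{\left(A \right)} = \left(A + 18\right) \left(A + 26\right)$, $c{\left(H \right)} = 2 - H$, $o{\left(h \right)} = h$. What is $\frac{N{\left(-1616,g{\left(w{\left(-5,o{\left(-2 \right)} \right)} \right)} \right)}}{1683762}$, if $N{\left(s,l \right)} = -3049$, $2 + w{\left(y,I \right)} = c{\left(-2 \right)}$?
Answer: $- \frac{3049}{1683762} \approx -0.0018108$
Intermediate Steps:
$w{\left(y,I \right)} = 2$ ($w{\left(y,I \right)} = -2 + \left(2 - -2\right) = -2 + \left(2 + 2\right) = -2 + 4 = 2$)
$g{\left(A \right)} = \left(18 + A\right) \left(26 + A\right)$
$\frac{N{\left(-1616,g{\left(w{\left(-5,o{\left(-2 \right)} \right)} \right)} \right)}}{1683762} = - \frac{3049}{1683762}$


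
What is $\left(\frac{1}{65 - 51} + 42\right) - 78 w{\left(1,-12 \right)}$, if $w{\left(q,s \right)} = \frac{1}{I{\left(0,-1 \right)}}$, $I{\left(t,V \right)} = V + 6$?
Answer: $\frac{1853}{70} \approx 26.471$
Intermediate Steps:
$I{\left(t,V \right)} = 6 + V$
$w{\left(q,s \right)} = \frac{1}{5}$ ($w{\left(q,s \right)} = \frac{1}{6 - 1} = \frac{1}{5}$)
$\left(\frac{1}{65 - 51} + 42\right) - 78 w{\left(1,-12 \right)} = \left(\frac{1}{65 - 51} + 42\right) - \frac{78}{5} = \left(\frac{1}{14} + 42\right) - \frac{78}{5} = \frac{589}{14} - \frac{78}{5} = \frac{1853}{70}$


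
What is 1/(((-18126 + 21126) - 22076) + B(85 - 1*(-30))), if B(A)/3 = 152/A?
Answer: -115/2193284 ≈ -5.2433e-5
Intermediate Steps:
B(A) = 456/A (B(A) = 3*(152/A) = 456/A)
1/(((-18126 + 21126) - 22076) + B(85 - 1*(-30))) = 1/(((-18126 + 21126) - 22076) + 456/(85 - 1*(-30))) = 1/((3000 - 22076) + 456/(85 + 30)) = 1/(-19076 + 456/115) = 1/(-2193284/115) = -115/2193284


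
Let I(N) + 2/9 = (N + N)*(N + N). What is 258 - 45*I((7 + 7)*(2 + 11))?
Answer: -5962052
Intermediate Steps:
I(N) = -2/9 + 4*N² (I(N) = -2/9 + (N + N)*(N + N) = -2/9 + (2*N)*(2*N) = -2/9 + 4*N²)
258 - 45*I((7 + 7)*(2 + 11)) = 258 - 45*(-2/9 + 4*((7 + 7)*(2 + 11))²) = 258 - 45*(-2/9 + 4*(14*13)²) = 258 - 45*(-2/9 + 4*182²) = 258 - 45*(-2/9 + 4*33124) = 258 - 45*(-2/9 + 132496) = 258 - 45*1192462/9 = 258 - 5962310 = -5962052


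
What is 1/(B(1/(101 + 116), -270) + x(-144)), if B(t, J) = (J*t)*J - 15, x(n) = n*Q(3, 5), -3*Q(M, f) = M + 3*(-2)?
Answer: 217/38397 ≈ 0.0056515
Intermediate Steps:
Q(M, f) = 2 - M/3 (Q(M, f) = -(M + 3*(-2))/3 = -(M - 6)/3 = -(-6 + M)/3 = 2 - M/3)
x(n) = n (x(n) = n*(2 - 1/3*3) = n*(2 - 1) = n*1 = n)
B(t, J) = -15 + t*J**2 (B(t, J) = t*J**2 - 15 = -15 + t*J**2)
1/(B(1/(101 + 116), -270) + x(-144)) = 1/((-15 + (-270)**2/(101 + 116)) - 144) = 1/((-15 + 72900/217) - 144) = 1/(69645/217 - 144) = 1/(38397/217) = 217/38397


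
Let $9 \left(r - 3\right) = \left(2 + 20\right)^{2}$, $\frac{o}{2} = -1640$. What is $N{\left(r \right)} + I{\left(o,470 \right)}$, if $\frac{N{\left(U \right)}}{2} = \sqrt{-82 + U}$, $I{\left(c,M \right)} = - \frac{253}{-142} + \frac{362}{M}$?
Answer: $\frac{85157}{33370} + \frac{2 i \sqrt{227}}{3} \approx 2.5519 + 10.044 i$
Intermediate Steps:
$o = -3280$ ($o = 2 \left(-1640\right) = -3280$)
$I{\left(c,M \right)} = \frac{253}{142} + \frac{362}{M}$ ($I{\left(c,M \right)} = \left(-253\right) \left(- \frac{1}{142}\right) + \frac{362}{M} = \frac{253}{142} + \frac{362}{M}$)
$r = \frac{511}{9}$ ($r = 3 + \frac{\left(2 + 20\right)^{2}}{9} = 3 + \frac{22^{2}}{9} = 3 + \frac{1}{9} \cdot 484 = 3 + \frac{484}{9} = \frac{511}{9} \approx 56.778$)
$N{\left(U \right)} = 2 \sqrt{-82 + U}$
$N{\left(r \right)} + I{\left(o,470 \right)} = 2 \sqrt{-82 + \frac{511}{9}} + \left(\frac{253}{142} + \frac{362}{470}\right) = 2 \sqrt{- \frac{227}{9}} + \left(\frac{253}{142} + 362 \cdot \frac{1}{470}\right) = 2 \frac{i \sqrt{227}}{3} + \left(\frac{253}{142} + \frac{181}{235}\right) = \frac{2 i \sqrt{227}}{3} + \frac{85157}{33370} = \frac{85157}{33370} + \frac{2 i \sqrt{227}}{3}$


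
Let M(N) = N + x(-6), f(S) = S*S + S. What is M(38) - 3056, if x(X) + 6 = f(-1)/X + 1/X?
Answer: -18145/6 ≈ -3024.2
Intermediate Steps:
f(S) = S + S² (f(S) = S² + S = S + S²)
x(X) = -6 + 1/X (x(X) = -6 + ((-(1 - 1))/X + 1/X) = -6 + ((-1*0)/X + 1/X) = -6 + (0/X + 1/X) = -6 + (0 + 1/X) = -6 + 1/X)
M(N) = -37/6 + N (M(N) = N + (-6 + 1/(-6)) = N + (-6 - ⅙) = N - 37/6 = -37/6 + N)
M(38) - 3056 = (-37/6 + 38) - 3056 = 191/6 - 3056 = -18145/6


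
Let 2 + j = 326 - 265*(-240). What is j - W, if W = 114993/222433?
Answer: 14218692099/222433 ≈ 63924.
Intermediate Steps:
W = 114993/222433 (W = 114993*(1/222433) = 114993/222433 ≈ 0.51698)
j = 63924 (j = -2 + (326 - 265*(-240)) = -2 + (326 + 63600) = -2 + 63926 = 63924)
j - W = 63924 - 1*114993/222433 = 63924 - 114993/222433 = 14218692099/222433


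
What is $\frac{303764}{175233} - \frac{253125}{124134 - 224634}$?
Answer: $\frac{199691027}{46962444} \approx 4.2521$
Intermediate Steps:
$\frac{303764}{175233} - \frac{253125}{124134 - 224634} = 303764 \cdot \frac{1}{175233} - \frac{253125}{-100500} = \frac{303764}{175233} - - \frac{675}{268} = \frac{303764}{175233} + \frac{675}{268} = \frac{199691027}{46962444}$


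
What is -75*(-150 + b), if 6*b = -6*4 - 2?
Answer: 11575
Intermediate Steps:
b = -13/3 (b = (-6*4 - 2)/6 = (-24 - 2)/6 = (⅙)*(-26) = -13/3 ≈ -4.3333)
-75*(-150 + b) = -75*(-150 - 13/3) = -75*(-463/3) = 11575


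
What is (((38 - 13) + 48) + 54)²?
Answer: 16129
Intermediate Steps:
(((38 - 13) + 48) + 54)² = ((25 + 48) + 54)² = (73 + 54)² = 127² = 16129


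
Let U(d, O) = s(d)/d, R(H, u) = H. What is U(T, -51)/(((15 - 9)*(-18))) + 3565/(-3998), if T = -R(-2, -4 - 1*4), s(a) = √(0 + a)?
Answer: -3565/3998 - √2/216 ≈ -0.89824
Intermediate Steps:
s(a) = √a
T = 2 (T = -1*(-2) = 2)
U(d, O) = d^(-½) (U(d, O) = √d/d = d^(-½))
U(T, -51)/(((15 - 9)*(-18))) + 3565/(-3998) = 1/(√2*(((15 - 9)*(-18)))) + 3565/(-3998) = (√2/2)/((6*(-18))) + 3565*(-1/3998) = (√2/2)/(-108) - 3565/3998 = (√2/2)*(-1/108) - 3565/3998 = -√2/216 - 3565/3998 = -3565/3998 - √2/216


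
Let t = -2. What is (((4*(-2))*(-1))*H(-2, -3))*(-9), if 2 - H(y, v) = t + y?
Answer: -432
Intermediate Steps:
H(y, v) = 4 - y (H(y, v) = 2 - (-2 + y) = 2 + (2 - y) = 4 - y)
(((4*(-2))*(-1))*H(-2, -3))*(-9) = (((4*(-2))*(-1))*(4 - 1*(-2)))*(-9) = ((-8*(-1))*(4 + 2))*(-9) = (8*6)*(-9) = 48*(-9) = -432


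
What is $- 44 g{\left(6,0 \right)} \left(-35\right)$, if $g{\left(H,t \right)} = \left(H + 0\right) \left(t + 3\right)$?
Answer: $27720$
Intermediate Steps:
$g{\left(H,t \right)} = H \left(3 + t\right)$
$- 44 g{\left(6,0 \right)} \left(-35\right) = - 44 \cdot 6 \left(3 + 0\right) \left(-35\right) = - 44 \cdot 6 \cdot 3 \left(-35\right) = \left(-44\right) 18 \left(-35\right) = \left(-792\right) \left(-35\right) = 27720$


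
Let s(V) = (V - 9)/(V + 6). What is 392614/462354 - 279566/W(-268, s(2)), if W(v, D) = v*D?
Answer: -18452341483/15488859 ≈ -1191.3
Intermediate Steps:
s(V) = (-9 + V)/(6 + V)
W(v, D) = D*v
392614/462354 - 279566/W(-268, s(2)) = 392614/462354 - 279566*(-(6 + 2)/(268*(-9 + 2))) = 392614*(1/462354) - 279566/((-7/8)*(-268)) = 196307/231177 - 279566/(((⅛)*(-7))*(-268)) = 196307/231177 - 279566/((-7/8*(-268))) = 196307/231177 - 279566/469/2 = 196307/231177 - 279566*2/469 = 196307/231177 - 79876/67 = -18452341483/15488859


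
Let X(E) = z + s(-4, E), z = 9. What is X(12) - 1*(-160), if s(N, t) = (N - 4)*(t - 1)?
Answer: 81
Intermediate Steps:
s(N, t) = (-1 + t)*(-4 + N) (s(N, t) = (-4 + N)*(-1 + t) = (-1 + t)*(-4 + N))
X(E) = 17 - 8*E (X(E) = 9 + (4 - 1*(-4) - 4*E - 4*E) = 9 + (4 + 4 - 4*E - 4*E) = 9 + (8 - 8*E) = 17 - 8*E)
X(12) - 1*(-160) = (17 - 8*12) - 1*(-160) = (17 - 96) + 160 = -79 + 160 = 81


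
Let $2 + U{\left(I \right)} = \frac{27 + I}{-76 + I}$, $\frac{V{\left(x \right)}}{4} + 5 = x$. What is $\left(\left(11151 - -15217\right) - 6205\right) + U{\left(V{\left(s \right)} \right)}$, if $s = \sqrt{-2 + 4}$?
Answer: $\frac{5786185}{287} - \frac{103 \sqrt{2}}{2296} \approx 20161.0$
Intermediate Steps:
$s = \sqrt{2} \approx 1.4142$
$V{\left(x \right)} = -20 + 4 x$
$U{\left(I \right)} = -2 + \frac{27 + I}{-76 + I}$
$\left(\left(11151 - -15217\right) - 6205\right) + U{\left(V{\left(s \right)} \right)} = \left(\left(11151 - -15217\right) - 6205\right) + \frac{179 - \left(-20 + 4 \sqrt{2}\right)}{-76 - \left(20 - 4 \sqrt{2}\right)} = \left(\left(11151 + 15217\right) - 6205\right) + \frac{179 + \left(20 - 4 \sqrt{2}\right)}{-96 + 4 \sqrt{2}} = \left(26368 - 6205\right) + \frac{199 - 4 \sqrt{2}}{-96 + 4 \sqrt{2}} = 20163 + \frac{199 - 4 \sqrt{2}}{-96 + 4 \sqrt{2}}$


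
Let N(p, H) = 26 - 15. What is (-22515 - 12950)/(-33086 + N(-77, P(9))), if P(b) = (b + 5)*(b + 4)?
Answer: 7093/6615 ≈ 1.0723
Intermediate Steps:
P(b) = (4 + b)*(5 + b) (P(b) = (5 + b)*(4 + b) = (4 + b)*(5 + b))
N(p, H) = 11
(-22515 - 12950)/(-33086 + N(-77, P(9))) = (-22515 - 12950)/(-33086 + 11) = -35465/(-33075) = -35465*(-1/33075) = 7093/6615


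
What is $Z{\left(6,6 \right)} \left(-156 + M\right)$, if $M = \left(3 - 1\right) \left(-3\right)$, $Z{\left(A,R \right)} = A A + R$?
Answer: $-6804$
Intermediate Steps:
$Z{\left(A,R \right)} = R + A^{2}$ ($Z{\left(A,R \right)} = A^{2} + R = R + A^{2}$)
$M = -6$ ($M = 2 \left(-3\right) = -6$)
$Z{\left(6,6 \right)} \left(-156 + M\right) = \left(6 + 6^{2}\right) \left(-156 - 6\right) = \left(6 + 36\right) \left(-162\right) = 42 \left(-162\right) = -6804$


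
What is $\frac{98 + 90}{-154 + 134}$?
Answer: $- \frac{47}{5} \approx -9.4$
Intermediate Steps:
$\frac{98 + 90}{-154 + 134} = \frac{188}{-20} = 188 \left(- \frac{1}{20}\right) = - \frac{47}{5}$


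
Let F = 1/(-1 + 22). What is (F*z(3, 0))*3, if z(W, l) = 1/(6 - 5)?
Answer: 1/7 ≈ 0.14286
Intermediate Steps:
z(W, l) = 1 (z(W, l) = 1/1 = 1)
F = 1/21 ≈ 0.047619
(F*z(3, 0))*3 = ((1/21)*1)*3 = (1/21)*3 = 1/7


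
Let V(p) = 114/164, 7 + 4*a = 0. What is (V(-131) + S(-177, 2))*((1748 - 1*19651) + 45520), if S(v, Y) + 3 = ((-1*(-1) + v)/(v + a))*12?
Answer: 1399933347/5330 ≈ 2.6265e+5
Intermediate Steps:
a = -7/4 (a = -7/4 + (1/4)*0 = -7/4 + 0 = -7/4 ≈ -1.7500)
V(p) = 57/82 (V(p) = 114*(1/164) = 57/82)
S(v, Y) = -3 + 12*(1 + v)/(-7/4 + v) (S(v, Y) = -3 + ((-1*(-1) + v)/(v - 7/4))*12 = -3 + ((1 + v)/(-7/4 + v))*12 = -3 + 12*(1 + v)/(-7/4 + v))
(V(-131) + S(-177, 2))*((1748 - 1*19651) + 45520) = (57/82 + 3*(23 + 12*(-177))/(-7 + 4*(-177)))*((1748 - 1*19651) + 45520) = (57/82 + 3*(23 - 2124)/(-7 - 708))*((1748 - 19651) + 45520) = (57/82 + 3*(-2101)/(-715))*(-17903 + 45520) = (57/82 + 3*(-1/715)*(-2101))*27617 = (57/82 + 573/65)*27617 = (50691/5330)*27617 = 1399933347/5330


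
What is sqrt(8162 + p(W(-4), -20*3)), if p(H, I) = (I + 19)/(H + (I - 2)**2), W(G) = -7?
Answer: sqrt(120165450861)/3837 ≈ 90.344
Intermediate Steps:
p(H, I) = (19 + I)/(H + (-2 + I)**2)
sqrt(8162 + p(W(-4), -20*3)) = sqrt(8162 + (19 - 20*3)/(-7 + (-2 - 20*3)**2)) = sqrt(8162 + (19 - 60)/(-7 + (-2 - 60)**2)) = sqrt(8162 - 41/(-7 + (-62)**2)) = sqrt(8162 - 41/(-7 + 3844)) = sqrt(8162 - 41/3837) = sqrt(31317553/3837) = sqrt(120165450861)/3837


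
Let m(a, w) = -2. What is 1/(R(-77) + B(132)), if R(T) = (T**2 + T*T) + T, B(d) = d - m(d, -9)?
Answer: 1/11915 ≈ 8.3928e-5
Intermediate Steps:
B(d) = 2 + d (B(d) = d - 1*(-2) = d + 2 = 2 + d)
R(T) = T + 2*T**2 (R(T) = (T**2 + T**2) + T = 2*T**2 + T = T + 2*T**2)
1/(R(-77) + B(132)) = 1/(-77*(1 + 2*(-77)) + (2 + 132)) = 1/(-77*(1 - 154) + 134) = 1/(-77*(-153) + 134) = 1/(11781 + 134) = 1/11915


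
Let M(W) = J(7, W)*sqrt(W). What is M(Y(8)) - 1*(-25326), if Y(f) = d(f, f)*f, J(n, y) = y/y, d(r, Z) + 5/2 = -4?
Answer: 25326 + 2*I*sqrt(13) ≈ 25326.0 + 7.2111*I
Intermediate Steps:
d(r, Z) = -13/2 (d(r, Z) = -5/2 - 4 = -13/2)
J(n, y) = 1
Y(f) = -13*f/2
M(W) = sqrt(W) (M(W) = 1*sqrt(W) = sqrt(W))
M(Y(8)) - 1*(-25326) = sqrt(-13/2*8) - 1*(-25326) = sqrt(-52) + 25326 = 2*I*sqrt(13) + 25326 = 25326 + 2*I*sqrt(13)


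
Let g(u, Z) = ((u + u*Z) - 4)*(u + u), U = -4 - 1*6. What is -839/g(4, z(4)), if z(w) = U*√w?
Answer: 839/640 ≈ 1.3109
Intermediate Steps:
U = -10 (U = -4 - 6 = -10)
z(w) = -10*√w
g(u, Z) = 2*u*(-4 + u + Z*u) (g(u, Z) = ((u + Z*u) - 4)*(2*u) = (-4 + u + Z*u)*(2*u) = 2*u*(-4 + u + Z*u))
-839/g(4, z(4)) = -839*1/(8*(-4 + 4 - 10*√4*4)) = -839*1/(8*(-4 + 4 - 10*2*4)) = -839*1/(8*(-4 + 4 - 20*4)) = -839*1/(8*(-4 + 4 - 80)) = -839/(2*4*(-80)) = -839/(-640) = -839*(-1/640) = 839/640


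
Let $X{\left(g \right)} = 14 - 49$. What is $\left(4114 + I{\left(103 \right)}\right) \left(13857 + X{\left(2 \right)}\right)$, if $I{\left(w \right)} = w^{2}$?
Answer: $203501306$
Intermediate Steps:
$X{\left(g \right)} = -35$
$\left(4114 + I{\left(103 \right)}\right) \left(13857 + X{\left(2 \right)}\right) = \left(4114 + 103^{2}\right) \left(13857 - 35\right) = \left(4114 + 10609\right) 13822 = 14723 \cdot 13822 = 203501306$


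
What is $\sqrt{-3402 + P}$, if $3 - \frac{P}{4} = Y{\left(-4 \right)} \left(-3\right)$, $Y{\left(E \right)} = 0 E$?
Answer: $i \sqrt{3390} \approx 58.224 i$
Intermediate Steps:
$Y{\left(E \right)} = 0$
$P = 12$ ($P = 12 - 4 \cdot 0 \left(-3\right) = 12 - 0 = 12 + 0 = 12$)
$\sqrt{-3402 + P} = \sqrt{-3402 + 12} = \sqrt{-3390} = i \sqrt{3390}$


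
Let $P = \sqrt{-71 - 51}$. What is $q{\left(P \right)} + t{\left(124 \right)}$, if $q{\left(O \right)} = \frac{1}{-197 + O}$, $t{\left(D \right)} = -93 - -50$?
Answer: $- \frac{1674230}{38931} - \frac{i \sqrt{122}}{38931} \approx -43.005 - 0.00028372 i$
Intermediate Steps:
$t{\left(D \right)} = -43$ ($t{\left(D \right)} = -93 + 50 = -43$)
$P = i \sqrt{122}$ ($P = \sqrt{-122} = i \sqrt{122} \approx 11.045 i$)
$q{\left(P \right)} + t{\left(124 \right)} = \frac{1}{-197 + i \sqrt{122}} - 43 = -43 + \frac{1}{-197 + i \sqrt{122}}$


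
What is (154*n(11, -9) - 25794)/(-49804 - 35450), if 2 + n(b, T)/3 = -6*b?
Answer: 9535/14209 ≈ 0.67105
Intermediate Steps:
n(b, T) = -6 - 18*b (n(b, T) = -6 + 3*(-6*b) = -6 - 18*b)
(154*n(11, -9) - 25794)/(-49804 - 35450) = (154*(-6 - 18*11) - 25794)/(-49804 - 35450) = (154*(-6 - 198) - 25794)/(-85254) = (154*(-204) - 25794)*(-1/85254) = (-31416 - 25794)*(-1/85254) = -57210*(-1/85254) = 9535/14209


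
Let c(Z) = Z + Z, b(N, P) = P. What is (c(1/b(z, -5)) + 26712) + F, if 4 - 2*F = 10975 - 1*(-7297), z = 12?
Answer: 87888/5 ≈ 17578.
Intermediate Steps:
F = -9134 (F = 2 - (10975 - 1*(-7297))/2 = 2 - (10975 + 7297)/2 = 2 - ½*18272 = 2 - 9136 = -9134)
c(Z) = 2*Z
(c(1/b(z, -5)) + 26712) + F = (2/(-5) + 26712) - 9134 = (2*(-⅕) + 26712) - 9134 = (-⅖ + 26712) - 9134 = 133558/5 - 9134 = 87888/5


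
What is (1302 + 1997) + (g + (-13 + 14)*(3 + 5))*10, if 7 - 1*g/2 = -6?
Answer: 3639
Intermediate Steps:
g = 26 (g = 14 - 2*(-6) = 14 + 12 = 26)
(1302 + 1997) + (g + (-13 + 14)*(3 + 5))*10 = (1302 + 1997) + (26 + (-13 + 14)*(3 + 5))*10 = 3299 + (26 + 1*8)*10 = 3299 + (26 + 8)*10 = 3299 + 34*10 = 3299 + 340 = 3639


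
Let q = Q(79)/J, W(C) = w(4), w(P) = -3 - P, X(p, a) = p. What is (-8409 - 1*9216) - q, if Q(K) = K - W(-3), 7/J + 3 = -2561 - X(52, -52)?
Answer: 101601/7 ≈ 14514.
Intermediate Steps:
J = -7/2616 (J = 7/(-3 + (-2561 - 1*52)) = 7/(-3 + (-2561 - 52)) = 7/(-3 - 2613) = 7/(-2616) = 7*(-1/2616) = -7/2616 ≈ -0.0026758)
W(C) = -7 (W(C) = -3 - 1*4 = -3 - 4 = -7)
Q(K) = 7 + K (Q(K) = K - 1*(-7) = K + 7 = 7 + K)
q = -224976/7 (q = (7 + 79)/(-7/2616) = 86*(-2616/7) = -224976/7 ≈ -32139.)
(-8409 - 1*9216) - q = (-8409 - 1*9216) - 1*(-224976/7) = (-8409 - 9216) + 224976/7 = -17625 + 224976/7 = 101601/7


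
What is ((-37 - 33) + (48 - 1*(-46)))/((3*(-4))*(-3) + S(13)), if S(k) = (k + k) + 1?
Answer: 8/21 ≈ 0.38095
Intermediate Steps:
S(k) = 1 + 2*k (S(k) = 2*k + 1 = 1 + 2*k)
((-37 - 33) + (48 - 1*(-46)))/((3*(-4))*(-3) + S(13)) = ((-37 - 33) + (48 - 1*(-46)))/((3*(-4))*(-3) + (1 + 2*13)) = (-70 + (48 + 46))/(-12*(-3) + (1 + 26)) = (-70 + 94)/(36 + 27) = 24/63 = 24*(1/63) = 8/21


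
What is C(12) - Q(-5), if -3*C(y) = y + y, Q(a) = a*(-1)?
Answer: -13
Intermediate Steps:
Q(a) = -a
C(y) = -2*y/3 (C(y) = -(y + y)/3 = -2*y/3)
C(12) - Q(-5) = -⅔*12 - (-1)*(-5) = -8 - 1*5 = -8 - 5 = -13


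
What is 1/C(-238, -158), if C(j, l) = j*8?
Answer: -1/1904 ≈ -0.00052521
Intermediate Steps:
C(j, l) = 8*j
1/C(-238, -158) = 1/(8*(-238)) = 1/(-1904) = -1/1904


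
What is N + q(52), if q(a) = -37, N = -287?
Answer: -324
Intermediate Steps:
N + q(52) = -287 - 37 = -324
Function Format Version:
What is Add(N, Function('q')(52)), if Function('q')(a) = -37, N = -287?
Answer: -324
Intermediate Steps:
Add(N, Function('q')(52)) = Add(-287, -37) = -324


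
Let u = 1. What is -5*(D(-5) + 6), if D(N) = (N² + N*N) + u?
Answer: -285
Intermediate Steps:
D(N) = 1 + 2*N² (D(N) = (N² + N*N) + 1 = (N² + N²) + 1 = 2*N² + 1 = 1 + 2*N²)
-5*(D(-5) + 6) = -5*((1 + 2*(-5)²) + 6) = -5*((1 + 2*25) + 6) = -5*((1 + 50) + 6) = -5*(51 + 6) = -5*57 = -285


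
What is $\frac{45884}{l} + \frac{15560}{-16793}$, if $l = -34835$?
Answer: $- \frac{1312562612}{584984155} \approx -2.2438$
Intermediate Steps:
$\frac{45884}{l} + \frac{15560}{-16793} = \frac{45884}{-34835} + \frac{15560}{-16793} = 45884 \left(- \frac{1}{34835}\right) + 15560 \left(- \frac{1}{16793}\right) = - \frac{45884}{34835} - \frac{15560}{16793} = - \frac{1312562612}{584984155}$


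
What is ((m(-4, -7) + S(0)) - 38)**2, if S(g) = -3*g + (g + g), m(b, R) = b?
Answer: 1764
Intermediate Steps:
S(g) = -g (S(g) = -3*g + 2*g = -g)
((m(-4, -7) + S(0)) - 38)**2 = ((-4 - 1*0) - 38)**2 = ((-4 + 0) - 38)**2 = (-4 - 38)**2 = (-42)**2 = 1764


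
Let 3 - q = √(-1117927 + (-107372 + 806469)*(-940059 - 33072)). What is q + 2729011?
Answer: 2729014 - I*√680314080634 ≈ 2.729e+6 - 8.2481e+5*I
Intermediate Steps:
q = 3 - I*√680314080634 (q = 3 - √(-1117927 + (-107372 + 806469)*(-940059 - 33072)) = 3 - √(-1117927 + 699097*(-973131)) = 3 - √(-1117927 - 680312962707) = 3 - √(-680314080634) = 3 - I*√680314080634 ≈ 3.0 - 8.2481e+5*I)
q + 2729011 = (3 - I*√680314080634) + 2729011 = 2729014 - I*√680314080634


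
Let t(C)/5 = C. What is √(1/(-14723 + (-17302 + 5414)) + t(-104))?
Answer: I*√368235593531/26611 ≈ 22.803*I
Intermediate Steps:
t(C) = 5*C
√(1/(-14723 + (-17302 + 5414)) + t(-104)) = √(1/(-14723 + (-17302 + 5414)) + 5*(-104)) = √(1/(-14723 - 11888) - 520) = √(1/(-26611) - 520) = √(-1/26611 - 520) = √(-13837721/26611) = I*√368235593531/26611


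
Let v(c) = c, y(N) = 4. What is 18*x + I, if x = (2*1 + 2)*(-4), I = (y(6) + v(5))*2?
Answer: -270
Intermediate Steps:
I = 18 (I = (4 + 5)*2 = 9*2 = 18)
x = -16 (x = (2 + 2)*(-4) = 4*(-4) = -16)
18*x + I = 18*(-16) + 18 = -288 + 18 = -270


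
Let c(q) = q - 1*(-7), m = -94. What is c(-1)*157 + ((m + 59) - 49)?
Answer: 858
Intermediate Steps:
c(q) = 7 + q (c(q) = q + 7 = 7 + q)
c(-1)*157 + ((m + 59) - 49) = (7 - 1)*157 + ((-94 + 59) - 49) = 6*157 + (-35 - 49) = 942 - 84 = 858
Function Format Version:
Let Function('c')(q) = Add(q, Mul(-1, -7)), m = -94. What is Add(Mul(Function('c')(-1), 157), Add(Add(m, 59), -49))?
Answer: 858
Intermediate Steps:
Function('c')(q) = Add(7, q) (Function('c')(q) = Add(q, 7) = Add(7, q))
Add(Mul(Function('c')(-1), 157), Add(Add(m, 59), -49)) = Add(Mul(Add(7, -1), 157), Add(Add(-94, 59), -49)) = Add(Mul(6, 157), Add(-35, -49)) = Add(942, -84) = 858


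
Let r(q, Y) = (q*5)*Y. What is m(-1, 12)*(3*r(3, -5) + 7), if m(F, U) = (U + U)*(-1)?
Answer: 5232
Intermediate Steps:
r(q, Y) = 5*Y*q (r(q, Y) = (5*q)*Y = 5*Y*q)
m(F, U) = -2*U (m(F, U) = (2*U)*(-1) = -2*U)
m(-1, 12)*(3*r(3, -5) + 7) = (-2*12)*(3*(5*(-5)*3) + 7) = -24*(3*(-75) + 7) = -24*(-225 + 7) = -24*(-218) = 5232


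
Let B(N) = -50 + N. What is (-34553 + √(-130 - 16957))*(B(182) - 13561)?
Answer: 464012237 - 13429*I*√17087 ≈ 4.6401e+8 - 1.7554e+6*I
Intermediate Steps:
(-34553 + √(-130 - 16957))*(B(182) - 13561) = (-34553 + √(-130 - 16957))*((-50 + 182) - 13561) = (-34553 + √(-17087))*(132 - 13561) = (-34553 + I*√17087)*(-13429) = 464012237 - 13429*I*√17087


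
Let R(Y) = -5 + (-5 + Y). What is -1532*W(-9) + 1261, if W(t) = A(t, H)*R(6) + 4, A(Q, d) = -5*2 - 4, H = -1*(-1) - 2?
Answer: -90659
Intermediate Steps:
H = -1 (H = 1 - 2 = -1)
A(Q, d) = -14 (A(Q, d) = -10 - 4 = -14)
R(Y) = -10 + Y
W(t) = 60 (W(t) = -14*(-10 + 6) + 4 = -14*(-4) + 4 = 56 + 4 = 60)
-1532*W(-9) + 1261 = -1532*60 + 1261 = -91920 + 1261 = -90659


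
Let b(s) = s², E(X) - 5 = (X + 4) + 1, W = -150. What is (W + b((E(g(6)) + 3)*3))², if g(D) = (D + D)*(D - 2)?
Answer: 1111488921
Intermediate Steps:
g(D) = 2*D*(-2 + D) (g(D) = (2*D)*(-2 + D) = 2*D*(-2 + D))
E(X) = 10 + X (E(X) = 5 + ((X + 4) + 1) = 5 + ((4 + X) + 1) = 5 + (5 + X) = 10 + X)
(W + b((E(g(6)) + 3)*3))² = (-150 + (((10 + 2*6*(-2 + 6)) + 3)*3)²)² = (-150 + (((10 + 2*6*4) + 3)*3)²)² = (-150 + (((10 + 48) + 3)*3)²)² = (-150 + ((58 + 3)*3)²)² = (-150 + (61*3)²)² = (-150 + 183²)² = (-150 + 33489)² = 33339² = 1111488921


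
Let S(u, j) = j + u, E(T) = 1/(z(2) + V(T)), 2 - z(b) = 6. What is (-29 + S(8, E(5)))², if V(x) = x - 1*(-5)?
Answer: 15625/36 ≈ 434.03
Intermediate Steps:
z(b) = -4 (z(b) = 2 - 1*6 = 2 - 6 = -4)
V(x) = 5 + x (V(x) = x + 5 = 5 + x)
E(T) = 1/(1 + T) (E(T) = 1/(-4 + (5 + T)) = 1/(1 + T))
(-29 + S(8, E(5)))² = (-29 + (1/(1 + 5) + 8))² = (-29 + (1/6 + 8))² = (-29 + (⅙ + 8))² = (-29 + 49/6)² = (-125/6)² = 15625/36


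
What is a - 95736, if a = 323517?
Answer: 227781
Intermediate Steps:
a - 95736 = 323517 - 95736 = 227781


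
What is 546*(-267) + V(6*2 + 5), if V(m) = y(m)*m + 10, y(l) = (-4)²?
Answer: -145500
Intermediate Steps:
y(l) = 16
V(m) = 10 + 16*m (V(m) = 16*m + 10 = 10 + 16*m)
546*(-267) + V(6*2 + 5) = 546*(-267) + (10 + 16*(6*2 + 5)) = -145782 + (10 + 16*(12 + 5)) = -145782 + (10 + 16*17) = -145782 + (10 + 272) = -145782 + 282 = -145500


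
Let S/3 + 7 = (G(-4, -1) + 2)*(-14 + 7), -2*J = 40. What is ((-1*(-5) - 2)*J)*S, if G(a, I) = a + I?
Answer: -2520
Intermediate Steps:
J = -20 (J = -½*40 = -20)
G(a, I) = I + a
S = 42 (S = -21 + 3*(((-1 - 4) + 2)*(-14 + 7)) = -21 + 3*((-5 + 2)*(-7)) = -21 + 3*(-3*(-7)) = -21 + 3*21 = -21 + 63 = 42)
((-1*(-5) - 2)*J)*S = ((-1*(-5) - 2)*(-20))*42 = ((5 - 2)*(-20))*42 = (3*(-20))*42 = -60*42 = -2520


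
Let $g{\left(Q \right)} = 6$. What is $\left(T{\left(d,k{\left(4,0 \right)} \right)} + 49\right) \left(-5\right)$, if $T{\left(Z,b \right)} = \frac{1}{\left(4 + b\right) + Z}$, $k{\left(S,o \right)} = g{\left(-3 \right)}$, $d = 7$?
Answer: $- \frac{4170}{17} \approx -245.29$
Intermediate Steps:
$k{\left(S,o \right)} = 6$
$T{\left(Z,b \right)} = \frac{1}{4 + Z + b}$
$\left(T{\left(d,k{\left(4,0 \right)} \right)} + 49\right) \left(-5\right) = \left(\frac{1}{4 + 7 + 6} + 49\right) \left(-5\right) = \left(\frac{1}{17} + 49\right) \left(-5\right) = \frac{834}{17} \left(-5\right) = - \frac{4170}{17}$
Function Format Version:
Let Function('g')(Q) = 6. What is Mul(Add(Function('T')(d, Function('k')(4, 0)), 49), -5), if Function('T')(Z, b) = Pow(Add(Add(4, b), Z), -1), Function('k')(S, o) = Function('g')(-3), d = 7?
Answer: Rational(-4170, 17) ≈ -245.29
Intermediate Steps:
Function('k')(S, o) = 6
Function('T')(Z, b) = Pow(Add(4, Z, b), -1)
Mul(Add(Function('T')(d, Function('k')(4, 0)), 49), -5) = Mul(Add(Pow(Add(4, 7, 6), -1), 49), -5) = Mul(Add(Pow(17, -1), 49), -5) = Mul(Add(Rational(1, 17), 49), -5) = Mul(Rational(834, 17), -5) = Rational(-4170, 17)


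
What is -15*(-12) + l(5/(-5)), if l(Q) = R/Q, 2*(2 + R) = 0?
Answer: 182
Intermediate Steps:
R = -2 (R = -2 + (½)*0 = -2 + 0 = -2)
l(Q) = -2/Q
-15*(-12) + l(5/(-5)) = -15*(-12) - 2/(5/(-5)) = 180 - 2/(5*(-⅕)) = 180 - 2/(-1) = 180 - 2*(-1) = 180 + 2 = 182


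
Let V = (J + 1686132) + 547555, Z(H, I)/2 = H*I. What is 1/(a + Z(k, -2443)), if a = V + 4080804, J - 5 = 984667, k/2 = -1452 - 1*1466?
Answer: 1/35813859 ≈ 2.7922e-8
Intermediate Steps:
k = -5836 (k = 2*(-1452 - 1*1466) = 2*(-1452 - 1466) = 2*(-2918) = -5836)
J = 984672 (J = 5 + 984667 = 984672)
Z(H, I) = 2*H*I (Z(H, I) = 2*(H*I) = 2*H*I)
V = 3218359 (V = (984672 + 1686132) + 547555 = 2670804 + 547555 = 3218359)
a = 7299163 (a = 3218359 + 4080804 = 7299163)
1/(a + Z(k, -2443)) = 1/(7299163 + 2*(-5836)*(-2443)) = 1/(7299163 + 28514696) = 1/35813859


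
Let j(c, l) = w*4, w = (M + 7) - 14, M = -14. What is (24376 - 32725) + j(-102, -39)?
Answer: -8433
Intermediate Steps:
w = -21 (w = (-14 + 7) - 14 = -7 - 14 = -21)
j(c, l) = -84 (j(c, l) = -21*4 = -84)
(24376 - 32725) + j(-102, -39) = (24376 - 32725) - 84 = -8349 - 84 = -8433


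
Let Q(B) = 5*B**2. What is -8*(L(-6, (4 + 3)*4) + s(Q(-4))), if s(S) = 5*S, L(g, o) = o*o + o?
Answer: -9696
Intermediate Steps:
L(g, o) = o + o**2 (L(g, o) = o**2 + o = o + o**2)
-8*(L(-6, (4 + 3)*4) + s(Q(-4))) = -8*(((4 + 3)*4)*(1 + (4 + 3)*4) + 5*(5*(-4)**2)) = -8*((7*4)*(1 + 7*4) + 5*(5*16)) = -8*(28*(1 + 28) + 5*80) = -8*(28*29 + 400) = -8*(812 + 400) = -8*1212 = -9696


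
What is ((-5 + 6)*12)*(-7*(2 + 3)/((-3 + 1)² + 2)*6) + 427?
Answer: 7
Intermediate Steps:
((-5 + 6)*12)*(-7*(2 + 3)/((-3 + 1)² + 2)*6) + 427 = (1*12)*(-35/((-2)² + 2)*6) + 427 = 12*(-35/(4 + 2)*6) + 427 = 12*(-35/6*6) + 427 = 12*(-35) + 427 = -420 + 427 = 7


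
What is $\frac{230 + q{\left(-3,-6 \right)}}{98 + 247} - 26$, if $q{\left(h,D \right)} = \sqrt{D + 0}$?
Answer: $- \frac{76}{3} + \frac{i \sqrt{6}}{345} \approx -25.333 + 0.0071 i$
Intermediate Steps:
$q{\left(h,D \right)} = \sqrt{D}$
$\frac{230 + q{\left(-3,-6 \right)}}{98 + 247} - 26 = \frac{230 + \sqrt{-6}}{98 + 247} - 26 = \frac{230 + i \sqrt{6}}{345} - 26 = \left(230 + i \sqrt{6}\right) \frac{1}{345} - 26 = \left(\frac{2}{3} + \frac{i \sqrt{6}}{345}\right) - 26 = - \frac{76}{3} + \frac{i \sqrt{6}}{345}$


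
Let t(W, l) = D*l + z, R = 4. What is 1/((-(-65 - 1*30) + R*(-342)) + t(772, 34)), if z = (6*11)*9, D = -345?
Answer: -1/12409 ≈ -8.0587e-5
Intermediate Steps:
z = 594 (z = 66*9 = 594)
t(W, l) = 594 - 345*l (t(W, l) = -345*l + 594 = 594 - 345*l)
1/((-(-65 - 1*30) + R*(-342)) + t(772, 34)) = 1/((-(-65 - 1*30) + 4*(-342)) + (594 - 345*34)) = 1/((-(-65 - 30) - 1368) + (594 - 11730)) = 1/((-1*(-95) - 1368) - 11136) = 1/((95 - 1368) - 11136) = 1/(-1273 - 11136) = 1/(-12409) = -1/12409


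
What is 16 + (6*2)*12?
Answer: 160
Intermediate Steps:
16 + (6*2)*12 = 16 + 12*12 = 16 + 144 = 160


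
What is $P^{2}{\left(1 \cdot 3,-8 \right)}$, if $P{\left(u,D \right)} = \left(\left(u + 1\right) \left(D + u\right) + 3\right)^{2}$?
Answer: $83521$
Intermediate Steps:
$P{\left(u,D \right)} = \left(3 + \left(1 + u\right) \left(D + u\right)\right)^{2}$ ($P{\left(u,D \right)} = \left(\left(1 + u\right) \left(D + u\right) + 3\right)^{2} = \left(3 + \left(1 + u\right) \left(D + u\right)\right)^{2}$)
$P^{2}{\left(1 \cdot 3,-8 \right)} = \left(\left(3 - 8 + 1 \cdot 3 + \left(1 \cdot 3\right)^{2} - 8 \cdot 1 \cdot 3\right)^{2}\right)^{2} = \left(\left(3 - 8 + 3 + 3^{2} - 24\right)^{2}\right)^{2} = \left(\left(3 - 8 + 3 + 9 - 24\right)^{2}\right)^{2} = \left(\left(-17\right)^{2}\right)^{2} = 289^{2} = 83521$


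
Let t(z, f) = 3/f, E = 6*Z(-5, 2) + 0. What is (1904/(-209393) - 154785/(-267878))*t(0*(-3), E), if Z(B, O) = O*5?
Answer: 31900855793/1121835561080 ≈ 0.028436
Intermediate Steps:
Z(B, O) = 5*O
E = 60 (E = 6*(5*2) + 0 = 6*10 + 0 = 60 + 0 = 60)
(1904/(-209393) - 154785/(-267878))*t(0*(-3), E) = (1904/(-209393) - 154785/(-267878))*(3/60) = (1904*(-1/209393) - 154785*(-1/267878))*(3*(1/60)) = (-1904/209393 + 154785/267878)*(1/20) = (31900855793/56091778054)*(1/20) = 31900855793/1121835561080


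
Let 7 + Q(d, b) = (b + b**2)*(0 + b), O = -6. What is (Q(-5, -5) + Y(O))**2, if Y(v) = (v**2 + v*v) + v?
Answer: 1681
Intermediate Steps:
Q(d, b) = -7 + b*(b + b**2) (Q(d, b) = -7 + (b + b**2)*(0 + b) = -7 + (b + b**2)*b = -7 + b*(b + b**2))
Y(v) = v + 2*v**2 (Y(v) = (v**2 + v**2) + v = 2*v**2 + v = v + 2*v**2)
(Q(-5, -5) + Y(O))**2 = ((-7 + (-5)**2 + (-5)**3) - 6*(1 + 2*(-6)))**2 = ((-7 + 25 - 125) - 6*(1 - 12))**2 = (-107 - 6*(-11))**2 = (-107 + 66)**2 = (-41)**2 = 1681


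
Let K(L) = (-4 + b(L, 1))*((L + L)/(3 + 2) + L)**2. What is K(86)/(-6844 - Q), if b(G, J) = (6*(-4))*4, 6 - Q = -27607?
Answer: 1449616/34457 ≈ 42.070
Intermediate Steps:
Q = 27613 (Q = 6 - 1*(-27607) = 6 + 27607 = 27613)
b(G, J) = -96 (b(G, J) = -24*4 = -96)
K(L) = -196*L**2 (K(L) = (-4 - 96)*((L + L)/(3 + 2) + L)**2 = -100*((2*L)/5 + L)**2 = -100*((2*L)*(1/5) + L)**2 = -100*(2*L/5 + L)**2 = -100*49*L**2/25 = -196*L**2)
K(86)/(-6844 - Q) = (-196*86**2)/(-6844 - 1*27613) = (-196*7396)/(-6844 - 27613) = -1449616/(-34457) = -1449616*(-1/34457) = 1449616/34457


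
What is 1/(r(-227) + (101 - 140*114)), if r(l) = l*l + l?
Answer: 1/35443 ≈ 2.8214e-5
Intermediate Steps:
r(l) = l + l² (r(l) = l² + l = l + l²)
1/(r(-227) + (101 - 140*114)) = 1/(-227*(1 - 227) + (101 - 140*114)) = 1/(-227*(-226) + (101 - 15960)) = 1/(51302 - 15859) = 1/35443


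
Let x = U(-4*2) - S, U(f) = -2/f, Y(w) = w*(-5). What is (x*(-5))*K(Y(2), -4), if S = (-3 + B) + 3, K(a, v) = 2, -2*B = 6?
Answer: -65/2 ≈ -32.500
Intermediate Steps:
Y(w) = -5*w
B = -3 (B = -1/2*6 = -3)
S = -3 (S = (-3 - 3) + 3 = -6 + 3 = -3)
x = 13/4 (x = -2/((-4*2)) - 1*(-3) = -2/(-8) + 3 = -2*(-1/8) + 3 = 1/4 + 3 = 13/4 ≈ 3.2500)
(x*(-5))*K(Y(2), -4) = ((13/4)*(-5))*2 = -65/4*2 = -65/2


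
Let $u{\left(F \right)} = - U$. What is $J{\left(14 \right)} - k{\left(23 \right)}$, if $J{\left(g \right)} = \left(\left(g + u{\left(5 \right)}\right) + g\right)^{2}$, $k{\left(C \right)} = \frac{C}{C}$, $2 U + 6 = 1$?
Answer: $\frac{3717}{4} \approx 929.25$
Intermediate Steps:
$U = - \frac{5}{2}$ ($U = -3 + \frac{1}{2} \cdot 1 = -3 + \frac{1}{2} = - \frac{5}{2} \approx -2.5$)
$u{\left(F \right)} = \frac{5}{2}$ ($u{\left(F \right)} = \left(-1\right) \left(- \frac{5}{2}\right) = \frac{5}{2}$)
$k{\left(C \right)} = 1$
$J{\left(g \right)} = \left(\frac{5}{2} + 2 g\right)^{2}$ ($J{\left(g \right)} = \left(\left(g + \frac{5}{2}\right) + g\right)^{2} = \left(\left(\frac{5}{2} + g\right) + g\right)^{2} = \left(\frac{5}{2} + 2 g\right)^{2}$)
$J{\left(14 \right)} - k{\left(23 \right)} = \frac{\left(5 + 4 \cdot 14\right)^{2}}{4} - 1 = \frac{\left(5 + 56\right)^{2}}{4} - 1 = \frac{61^{2}}{4} - 1 = \frac{1}{4} \cdot 3721 - 1 = \frac{3721}{4} - 1 = \frac{3717}{4}$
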